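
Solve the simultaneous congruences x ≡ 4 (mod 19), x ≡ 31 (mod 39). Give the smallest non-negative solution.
The moduli 19, 39 are pairwise coprime, so by the CRT there is a unique solution mod 19·39 = 741.
Solve by successive substitution. Start with x ≡ 4 (mod 19).
  Combine with x ≡ 31 (mod 39): write x = 4 + 19·t and require 4 + 19·t ≡ 31 (mod 39), i.e. 19·t ≡ 31 − 4 ≡ 27 (mod 39). Since 19^(−1) ≡ 37 (mod 39), t ≡ 37·27 ≡ 24 (mod 39). So x ≡ 4 + 19·24 = 460 (mod 741).
Unique solution in [0, 741): x = 460.

Final answer: x ≡ 460 (mod 741); the representative in [0, 741) is 460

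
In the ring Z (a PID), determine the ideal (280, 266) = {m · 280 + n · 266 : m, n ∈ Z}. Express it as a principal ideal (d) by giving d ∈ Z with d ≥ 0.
In the PID Z, (a, b) is generated by gcd(a, b). Compute gcd(280, 266) with the extended Euclidean algorithm, tracking rows (r, s, t) with s·280 + t·266 = r:
  row A: (280, 1, 0)   [1·280 + 0·266 = 280]
  row B: (266, 0, 1)   [0·280 + 1·266 = 266]
  280 = 1·266 + 14   → row C = row A − 1·row B = (14, 1, −1)   [check: 1·280 − 1·266 = 14]
  266 = 19·14 + 0   → remainder 0, stop. gcd = 14 (last nonzero row C).
So gcd(280, 266) = 14, with Bézout identity 1·280 − 1·266 = 14. Containment (⊇): the Bézout identity exhibits 14 as an element of (280, 266), giving (14) ⊆ (280, 266). Containment (⊆): since 14 | 280 and 14 | 266 (280 = 14·20, 266 = 14·19), every Z-linear combination of 280 and 266 is divisible by 14, so (280, 266) ⊆ (14). Therefore (280, 266) = (14), d = 14.

Final answer: (280, 266) = (14); d = 14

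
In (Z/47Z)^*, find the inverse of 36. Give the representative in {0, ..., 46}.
36^(−1) ≡ 17 (mod 47)

Apply the extended Euclidean algorithm to (47, 36), tracking rows (r, s, t) with s·47 + t·36 = r. Each division r_prev = q·r_cur + r_new produces the new row as (previous row) − q·(current row):
  row A: (47, 1, 0)   [1·47 + 0·36 = 47]
  row B: (36, 0, 1)   [0·47 + 1·36 = 36]
  47 = 1·36 + 11   → row C = row A − 1·row B = (11, 1, −1)   [check: 1·47 − 1·36 = 11]
  36 = 3·11 + 3   → row D = row B − 3·row C = (3, −3, 4)   [check: −3·47 + 4·36 = 3]
  11 = 3·3 + 2   → row E = row C − 3·row D = (2, 10, −13)   [check: 10·47 − 13·36 = 2]
  3 = 1·2 + 1   → row F = row D − 1·row E = (1, −13, 17)   [check: −13·47 + 17·36 = 1]
  2 = 2·1 + 0   → remainder 0, stop. gcd = 1 (last nonzero row F).
The gcd is 1, so 36 is invertible mod 47. The last nonzero row gives −13·47 + 17·36 = 1, so t = 17. So 36^(−1) ≡ 17 (mod 47). Verify: 36 · 17 = 612 ≡ 1 (mod 47). ✓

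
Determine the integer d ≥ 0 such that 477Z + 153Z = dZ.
In the PID Z, (a, b) is generated by gcd(a, b). Compute gcd(477, 153) with the extended Euclidean algorithm, tracking rows (r, s, t) with s·477 + t·153 = r:
  row A: (477, 1, 0)   [1·477 + 0·153 = 477]
  row B: (153, 0, 1)   [0·477 + 1·153 = 153]
  477 = 3·153 + 18   → row C = row A − 3·row B = (18, 1, −3)   [check: 1·477 − 3·153 = 18]
  153 = 8·18 + 9   → row D = row B − 8·row C = (9, −8, 25)   [check: −8·477 + 25·153 = 9]
  18 = 2·9 + 0   → remainder 0, stop. gcd = 9 (last nonzero row D).
So gcd(477, 153) = 9, with Bézout identity −8·477 + 25·153 = 9. Containment (⊇): the Bézout identity exhibits 9 as an element of (477, 153), giving (9) ⊆ (477, 153). Containment (⊆): since 9 | 477 and 9 | 153 (477 = 9·53, 153 = 9·17), every Z-linear combination of 477 and 153 is divisible by 9, so (477, 153) ⊆ (9). Therefore (477, 153) = (9), d = 9.

Final answer: (477, 153) = (9); d = 9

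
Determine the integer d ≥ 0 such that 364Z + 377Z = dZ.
In the PID Z, (a, b) is generated by gcd(a, b). Compute gcd(377, 364) with the extended Euclidean algorithm, tracking rows (r, s, t) with s·377 + t·364 = r:
  row A: (377, 1, 0)   [1·377 + 0·364 = 377]
  row B: (364, 0, 1)   [0·377 + 1·364 = 364]
  377 = 1·364 + 13   → row C = row A − 1·row B = (13, 1, −1)   [check: 1·377 − 1·364 = 13]
  364 = 28·13 + 0   → remainder 0, stop. gcd = 13 (last nonzero row C).
So gcd(364, 377) = 13, with Bézout identity 1·377 − 1·364 = 13. Containment (⊇): the Bézout identity exhibits 13 as an element of (364, 377), giving (13) ⊆ (364, 377). Containment (⊆): since 13 | 364 and 13 | 377 (364 = 13·28, 377 = 13·29), every Z-linear combination of 364 and 377 is divisible by 13, so (364, 377) ⊆ (13). Therefore (364, 377) = (13), d = 13.

Final answer: (364, 377) = (13); d = 13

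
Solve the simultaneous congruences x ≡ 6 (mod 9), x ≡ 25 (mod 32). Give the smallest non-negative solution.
The moduli 9, 32 are pairwise coprime, so by the CRT there is a unique solution mod 9·32 = 288.
Solve by successive substitution. Start with x ≡ 6 (mod 9).
  Combine with x ≡ 25 (mod 32): write x = 6 + 9·t and require 6 + 9·t ≡ 25 (mod 32), i.e. 9·t ≡ 25 − 6 ≡ 19 (mod 32). Since 9^(−1) ≡ 25 (mod 32), t ≡ 25·19 ≡ 27 (mod 32). So x ≡ 6 + 9·27 = 249 (mod 288).
Unique solution in [0, 288): x = 249.

Final answer: x ≡ 249 (mod 288); the representative in [0, 288) is 249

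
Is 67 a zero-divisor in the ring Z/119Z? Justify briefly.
NO

gcd(67, 119) = 1, so 67 is a unit in Z/119Z (it has a multiplicative inverse). A unit cannot be a zero-divisor: if 67·b ≡ 0 then multiplying both sides by 67^(−1) gives b ≡ 0. So 67 is not a zero-divisor.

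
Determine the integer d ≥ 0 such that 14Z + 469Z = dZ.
(14, 469) = (7); d = 7

In the PID Z, (a, b) is generated by gcd(a, b). Compute gcd(469, 14) with the extended Euclidean algorithm, tracking rows (r, s, t) with s·469 + t·14 = r:
  row A: (469, 1, 0)   [1·469 + 0·14 = 469]
  row B: (14, 0, 1)   [0·469 + 1·14 = 14]
  469 = 33·14 + 7   → row C = row A − 33·row B = (7, 1, −33)   [check: 1·469 − 33·14 = 7]
  14 = 2·7 + 0   → remainder 0, stop. gcd = 7 (last nonzero row C).
So gcd(14, 469) = 7, with Bézout identity 1·469 − 33·14 = 7. Containment (⊇): the Bézout identity exhibits 7 as an element of (14, 469), giving (7) ⊆ (14, 469). Containment (⊆): since 7 | 14 and 7 | 469 (14 = 7·2, 469 = 7·67), every Z-linear combination of 14 and 469 is divisible by 7, so (14, 469) ⊆ (7). Therefore (14, 469) = (7), d = 7.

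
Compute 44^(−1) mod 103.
Apply the extended Euclidean algorithm to (103, 44), tracking rows (r, s, t) with s·103 + t·44 = r. Each division r_prev = q·r_cur + r_new produces the new row as (previous row) − q·(current row):
  row A: (103, 1, 0)   [1·103 + 0·44 = 103]
  row B: (44, 0, 1)   [0·103 + 1·44 = 44]
  103 = 2·44 + 15   → row C = row A − 2·row B = (15, 1, −2)   [check: 1·103 − 2·44 = 15]
  44 = 2·15 + 14   → row D = row B − 2·row C = (14, −2, 5)   [check: −2·103 + 5·44 = 14]
  15 = 1·14 + 1   → row E = row C − 1·row D = (1, 3, −7)   [check: 3·103 − 7·44 = 1]
  14 = 14·1 + 0   → remainder 0, stop. gcd = 1 (last nonzero row E).
The gcd is 1, so 44 is invertible mod 103. The last nonzero row gives 3·103 − 7·44 = 1, so t = −7. So 44^(−1) ≡ −7 ≡ 96 (mod 103). Verify: 44 · 96 = 4224 ≡ 1 (mod 103). ✓

Final answer: 44^(−1) ≡ 96 (mod 103)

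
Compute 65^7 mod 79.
67

Use repeated squaring. Binary(7) = 111. Walk through the bits of the exponent 7 left-to-right: at each bit after the leading one, square the running value, then multiply by 65 if the bit is 1 (always reducing mod 79):
  bit 1 = 1 (leading): start with 65.
  bit 2 = 1: square 65^2 = 4225 ≡ 38; bit is 1, so multiply 38·65 = 2470 ≡ 21 (mod 79).
  bit 3 = 1: square 21^2 = 441 ≡ 46; bit is 1, so multiply 46·65 = 2990 ≡ 67 (mod 79).
Final value: 65^7 ≡ 67 (mod 79).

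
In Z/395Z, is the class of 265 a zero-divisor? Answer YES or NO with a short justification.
YES

gcd(265, 395) = 5 > 1, so 265 is not a unit in Z/395Z. In Z/nZ every nonzero non-unit is a zero-divisor: explicitly, take b = 395/gcd = 79 ≠ 0 (mod 395); then 265·79 = 20935 = 53·395, i.e. 265·79 ≡ 0 (mod 395). So 265 is a zero-divisor.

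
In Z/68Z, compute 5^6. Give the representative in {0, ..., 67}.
53

Use repeated squaring. Binary(6) = 110. Walk through the bits of the exponent 6 left-to-right: at each bit after the leading one, square the running value, then multiply by 5 if the bit is 1 (always reducing mod 68):
  bit 1 = 1 (leading): start with 5.
  bit 2 = 1: square 5^2 = 25; bit is 1, so multiply 25·5 = 125 ≡ 57 (mod 68).
  bit 3 = 0: square 57^2 = 3249 ≡ 53 (mod 68).
Final value: 5^6 ≡ 53 (mod 68).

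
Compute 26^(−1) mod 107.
Apply the extended Euclidean algorithm to (107, 26), tracking rows (r, s, t) with s·107 + t·26 = r. Each division r_prev = q·r_cur + r_new produces the new row as (previous row) − q·(current row):
  row A: (107, 1, 0)   [1·107 + 0·26 = 107]
  row B: (26, 0, 1)   [0·107 + 1·26 = 26]
  107 = 4·26 + 3   → row C = row A − 4·row B = (3, 1, −4)   [check: 1·107 − 4·26 = 3]
  26 = 8·3 + 2   → row D = row B − 8·row C = (2, −8, 33)   [check: −8·107 + 33·26 = 2]
  3 = 1·2 + 1   → row E = row C − 1·row D = (1, 9, −37)   [check: 9·107 − 37·26 = 1]
  2 = 2·1 + 0   → remainder 0, stop. gcd = 1 (last nonzero row E).
The gcd is 1, so 26 is invertible mod 107. The last nonzero row gives 9·107 − 37·26 = 1, so t = −37. So 26^(−1) ≡ −37 ≡ 70 (mod 107). Verify: 26 · 70 = 1820 ≡ 1 (mod 107). ✓

Final answer: 26^(−1) ≡ 70 (mod 107)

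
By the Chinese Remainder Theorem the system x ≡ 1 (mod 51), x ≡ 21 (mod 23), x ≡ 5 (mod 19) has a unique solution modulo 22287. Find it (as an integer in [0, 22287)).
The moduli 51, 23, 19 are pairwise coprime, so by the CRT there is a unique solution mod 51·23·19 = 22287.
Solve by successive substitution. Start with x ≡ 1 (mod 51).
  Combine with x ≡ 21 (mod 23): write x = 1 + 51·t and require 1 + 51·t ≡ 21 (mod 23), i.e. 51·t ≡ 21 − 1 ≡ 20 (mod 23). Since 51^(−1) ≡ 14 (mod 23) (51 ≡ 5 (mod 23)), t ≡ 14·20 ≡ 4 (mod 23). So x ≡ 1 + 51·4 = 205 (mod 1173).
  Combine with x ≡ 5 (mod 19): write x = 205 + 1173·t and require 205 + 1173·t ≡ 5 (mod 19), i.e. 1173·t ≡ 5 − 205 ≡ 9 (mod 19). Since 1173^(−1) ≡ 15 (mod 19) (1173 ≡ 14 (mod 19)), t ≡ 15·9 ≡ 2 (mod 19). So x ≡ 205 + 1173·2 = 2551 (mod 22287).
Unique solution in [0, 22287): x = 2551.

Final answer: x ≡ 2551 (mod 22287); the representative in [0, 22287) is 2551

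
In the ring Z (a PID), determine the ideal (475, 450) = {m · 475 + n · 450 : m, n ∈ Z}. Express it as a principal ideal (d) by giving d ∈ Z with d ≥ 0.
In the PID Z, (a, b) is generated by gcd(a, b). Compute gcd(475, 450) with the extended Euclidean algorithm, tracking rows (r, s, t) with s·475 + t·450 = r:
  row A: (475, 1, 0)   [1·475 + 0·450 = 475]
  row B: (450, 0, 1)   [0·475 + 1·450 = 450]
  475 = 1·450 + 25   → row C = row A − 1·row B = (25, 1, −1)   [check: 1·475 − 1·450 = 25]
  450 = 18·25 + 0   → remainder 0, stop. gcd = 25 (last nonzero row C).
So gcd(475, 450) = 25, with Bézout identity 1·475 − 1·450 = 25. Containment (⊇): the Bézout identity exhibits 25 as an element of (475, 450), giving (25) ⊆ (475, 450). Containment (⊆): since 25 | 475 and 25 | 450 (475 = 25·19, 450 = 25·18), every Z-linear combination of 475 and 450 is divisible by 25, so (475, 450) ⊆ (25). Therefore (475, 450) = (25), d = 25.

Final answer: (475, 450) = (25); d = 25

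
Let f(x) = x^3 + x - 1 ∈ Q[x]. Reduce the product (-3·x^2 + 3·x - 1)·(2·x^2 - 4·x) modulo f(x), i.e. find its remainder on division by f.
a · b ≡ -8·x^2 - 20·x + 18 (mod f(x))

First multiply in Q[x] without reducing: a · b = -6·x^4 + 18·x^3 - 14·x^2 + 4·x. Now divide by f(x) = x^3 + x - 1, eliminating the leading term at each step:
  leading term -6·x^4: subtract (-6·x)·f(x) = -6·x^4 - 6·x^2 + 6·x, leaving 18·x^3 - 8·x^2 - 2·x
  leading term 18·x^3: subtract (18)·f(x) = 18·x^3 + 18·x - 18, leaving -8·x^2 - 20·x + 18
The degree is now < 3, so this is the remainder. Hence a · b ≡ -8·x^2 - 20·x + 18 in Q[x]/(f).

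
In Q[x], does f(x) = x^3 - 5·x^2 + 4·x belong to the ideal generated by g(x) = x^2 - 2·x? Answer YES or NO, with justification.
NO

In Q[x] the ideal (g) consists of all multiples of g, so f ∈ (g) iff g | f, i.e. iff the remainder of f on division by g is 0. Divide f by g (g is monic, so eliminate the leading term of the running remainder at each step):
  leading term x^3: subtract (x)·g(x) = x^3 - 2·x^2, leaving -3·x^2 + 4·x
  leading term -3·x^2: subtract (-3)·g(x) = -3·x^2 + 6·x, leaving -2·x
The remainder r(x) = -2·x ≠ 0 (and deg r < deg g), so g ∤ f, i.e. f ∉ (g).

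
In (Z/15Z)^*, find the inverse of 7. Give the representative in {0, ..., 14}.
Apply the extended Euclidean algorithm to (15, 7), tracking rows (r, s, t) with s·15 + t·7 = r. Each division r_prev = q·r_cur + r_new produces the new row as (previous row) − q·(current row):
  row A: (15, 1, 0)   [1·15 + 0·7 = 15]
  row B: (7, 0, 1)   [0·15 + 1·7 = 7]
  15 = 2·7 + 1   → row C = row A − 2·row B = (1, 1, −2)   [check: 1·15 − 2·7 = 1]
  7 = 7·1 + 0   → remainder 0, stop. gcd = 1 (last nonzero row C).
The gcd is 1, so 7 is invertible mod 15. The last nonzero row gives 1·15 − 2·7 = 1, so t = −2. So 7^(−1) ≡ −2 ≡ 13 (mod 15). Verify: 7 · 13 = 91 ≡ 1 (mod 15). ✓

Final answer: 7^(−1) ≡ 13 (mod 15)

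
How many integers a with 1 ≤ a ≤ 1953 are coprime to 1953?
The number of a ∈ {1, ..., 1953} with gcd(a, 1953) = 1 is by definition Euler's totient φ(1953). φ is multiplicative, with φ(p^e) = p^e − p^(e−1). Factorise 1953 = 3^2 · 7 · 31. Then
  φ(1953) = (3^2 − 3^1) · (7 − 1) · (31 − 1) = 6 · 6 · 30 = 1080.
So there are 1080 such integers.

Final answer: 1080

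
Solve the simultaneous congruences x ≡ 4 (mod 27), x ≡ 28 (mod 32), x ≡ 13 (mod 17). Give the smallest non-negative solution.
x ≡ 1084 (mod 14688); the representative in [0, 14688) is 1084

The moduli 27, 32, 17 are pairwise coprime, so by the CRT there is a unique solution mod 27·32·17 = 14688.
Solve by successive substitution. Start with x ≡ 4 (mod 27).
  Combine with x ≡ 28 (mod 32): write x = 4 + 27·t and require 4 + 27·t ≡ 28 (mod 32), i.e. 27·t ≡ 28 − 4 ≡ 24 (mod 32). Since 27^(−1) ≡ 19 (mod 32), t ≡ 19·24 ≡ 8 (mod 32). So x ≡ 4 + 27·8 = 220 (mod 864).
  Combine with x ≡ 13 (mod 17): write x = 220 + 864·t and require 220 + 864·t ≡ 13 (mod 17), i.e. 864·t ≡ 13 − 220 ≡ 14 (mod 17). Since 864^(−1) ≡ 11 (mod 17) (864 ≡ 14 (mod 17)), t ≡ 11·14 ≡ 1 (mod 17). So x ≡ 220 + 864·1 = 1084 (mod 14688).
Unique solution in [0, 14688): x = 1084.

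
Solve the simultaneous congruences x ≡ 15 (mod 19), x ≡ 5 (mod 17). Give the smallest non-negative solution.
The moduli 19, 17 are pairwise coprime, so by the CRT there is a unique solution mod 19·17 = 323.
Solve by successive substitution. Start with x ≡ 15 (mod 19).
  Combine with x ≡ 5 (mod 17): write x = 15 + 19·t and require 15 + 19·t ≡ 5 (mod 17), i.e. 19·t ≡ 5 − 15 ≡ 7 (mod 17). Since 19^(−1) ≡ 9 (mod 17) (19 ≡ 2 (mod 17)), t ≡ 9·7 ≡ 12 (mod 17). So x ≡ 15 + 19·12 = 243 (mod 323).
Unique solution in [0, 323): x = 243.

Final answer: x ≡ 243 (mod 323); the representative in [0, 323) is 243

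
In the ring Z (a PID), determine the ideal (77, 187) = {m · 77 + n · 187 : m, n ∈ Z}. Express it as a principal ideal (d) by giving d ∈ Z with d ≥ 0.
In the PID Z, (a, b) is generated by gcd(a, b). Compute gcd(187, 77) with the extended Euclidean algorithm, tracking rows (r, s, t) with s·187 + t·77 = r:
  row A: (187, 1, 0)   [1·187 + 0·77 = 187]
  row B: (77, 0, 1)   [0·187 + 1·77 = 77]
  187 = 2·77 + 33   → row C = row A − 2·row B = (33, 1, −2)   [check: 1·187 − 2·77 = 33]
  77 = 2·33 + 11   → row D = row B − 2·row C = (11, −2, 5)   [check: −2·187 + 5·77 = 11]
  33 = 3·11 + 0   → remainder 0, stop. gcd = 11 (last nonzero row D).
So gcd(77, 187) = 11, with Bézout identity −2·187 + 5·77 = 11. Containment (⊇): the Bézout identity exhibits 11 as an element of (77, 187), giving (11) ⊆ (77, 187). Containment (⊆): since 11 | 77 and 11 | 187 (77 = 11·7, 187 = 11·17), every Z-linear combination of 77 and 187 is divisible by 11, so (77, 187) ⊆ (11). Therefore (77, 187) = (11), d = 11.

Final answer: (77, 187) = (11); d = 11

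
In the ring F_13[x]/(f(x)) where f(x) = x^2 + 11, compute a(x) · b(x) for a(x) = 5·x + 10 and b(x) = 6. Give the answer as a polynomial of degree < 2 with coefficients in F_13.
a · b ≡ 4·x + 8 (mod f(x))

Multiply as integer polynomials: a · b = 30·x + 60. Reducing coefficients mod 13: a · b ≡ 4·x + 8. This already has degree < 2, so no reduction by f is needed. Hence a · b ≡ 4·x + 8 in F_13[x]/(f).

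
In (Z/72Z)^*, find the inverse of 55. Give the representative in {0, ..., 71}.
Apply the extended Euclidean algorithm to (72, 55), tracking rows (r, s, t) with s·72 + t·55 = r. Each division r_prev = q·r_cur + r_new produces the new row as (previous row) − q·(current row):
  row A: (72, 1, 0)   [1·72 + 0·55 = 72]
  row B: (55, 0, 1)   [0·72 + 1·55 = 55]
  72 = 1·55 + 17   → row C = row A − 1·row B = (17, 1, −1)   [check: 1·72 − 1·55 = 17]
  55 = 3·17 + 4   → row D = row B − 3·row C = (4, −3, 4)   [check: −3·72 + 4·55 = 4]
  17 = 4·4 + 1   → row E = row C − 4·row D = (1, 13, −17)   [check: 13·72 − 17·55 = 1]
  4 = 4·1 + 0   → remainder 0, stop. gcd = 1 (last nonzero row E).
The gcd is 1, so 55 is invertible mod 72. The last nonzero row gives 13·72 − 17·55 = 1, so t = −17. So 55^(−1) ≡ −17 ≡ 55 (mod 72). Verify: 55 · 55 = 3025 ≡ 1 (mod 72). ✓

Final answer: 55^(−1) ≡ 55 (mod 72)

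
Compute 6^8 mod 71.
40

Use repeated squaring. Binary(8) = 1000. Walk through the bits of the exponent 8 left-to-right: at each bit after the leading one, square the running value, then multiply by 6 if the bit is 1 (always reducing mod 71):
  bit 1 = 1 (leading): start with 6.
  bit 2 = 0: square 6^2 = 36 (mod 71).
  bit 3 = 0: square 36^2 = 1296 ≡ 18 (mod 71).
  bit 4 = 0: square 18^2 = 324 ≡ 40 (mod 71).
Final value: 6^8 ≡ 40 (mod 71).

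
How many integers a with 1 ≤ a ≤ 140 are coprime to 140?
The number of a ∈ {1, ..., 140} with gcd(a, 140) = 1 is by definition Euler's totient φ(140). φ is multiplicative, with φ(p^e) = p^e − p^(e−1). Factorise 140 = 2^2 · 5 · 7. Then
  φ(140) = (2^2 − 2^1) · (5 − 1) · (7 − 1) = 2 · 4 · 6 = 48.
So there are 48 such integers.

Final answer: 48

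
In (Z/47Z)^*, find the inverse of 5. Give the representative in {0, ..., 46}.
5^(−1) ≡ 19 (mod 47)

Apply the extended Euclidean algorithm to (47, 5), tracking rows (r, s, t) with s·47 + t·5 = r. Each division r_prev = q·r_cur + r_new produces the new row as (previous row) − q·(current row):
  row A: (47, 1, 0)   [1·47 + 0·5 = 47]
  row B: (5, 0, 1)   [0·47 + 1·5 = 5]
  47 = 9·5 + 2   → row C = row A − 9·row B = (2, 1, −9)   [check: 1·47 − 9·5 = 2]
  5 = 2·2 + 1   → row D = row B − 2·row C = (1, −2, 19)   [check: −2·47 + 19·5 = 1]
  2 = 2·1 + 0   → remainder 0, stop. gcd = 1 (last nonzero row D).
The gcd is 1, so 5 is invertible mod 47. The last nonzero row gives −2·47 + 19·5 = 1, so t = 19. So 5^(−1) ≡ 19 (mod 47). Verify: 5 · 19 = 95 ≡ 1 (mod 47). ✓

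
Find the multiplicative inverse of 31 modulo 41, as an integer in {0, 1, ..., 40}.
Apply the extended Euclidean algorithm to (41, 31), tracking rows (r, s, t) with s·41 + t·31 = r. Each division r_prev = q·r_cur + r_new produces the new row as (previous row) − q·(current row):
  row A: (41, 1, 0)   [1·41 + 0·31 = 41]
  row B: (31, 0, 1)   [0·41 + 1·31 = 31]
  41 = 1·31 + 10   → row C = row A − 1·row B = (10, 1, −1)   [check: 1·41 − 1·31 = 10]
  31 = 3·10 + 1   → row D = row B − 3·row C = (1, −3, 4)   [check: −3·41 + 4·31 = 1]
  10 = 10·1 + 0   → remainder 0, stop. gcd = 1 (last nonzero row D).
The gcd is 1, so 31 is invertible mod 41. The last nonzero row gives −3·41 + 4·31 = 1, so t = 4. So 31^(−1) ≡ 4 (mod 41). Verify: 31 · 4 = 124 ≡ 1 (mod 41). ✓

Final answer: 31^(−1) ≡ 4 (mod 41)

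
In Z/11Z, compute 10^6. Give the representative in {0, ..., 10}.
Use repeated squaring. Binary(6) = 110. Walk through the bits of the exponent 6 left-to-right: at each bit after the leading one, square the running value, then multiply by 10 if the bit is 1 (always reducing mod 11):
  bit 1 = 1 (leading): start with 10.
  bit 2 = 1: square 10^2 = 100 ≡ 1; bit is 1, so multiply 1·10 = 10 (mod 11).
  bit 3 = 0: square 10^2 = 100 ≡ 1 (mod 11).
Final value: 10^6 ≡ 1 (mod 11).

Final answer: 1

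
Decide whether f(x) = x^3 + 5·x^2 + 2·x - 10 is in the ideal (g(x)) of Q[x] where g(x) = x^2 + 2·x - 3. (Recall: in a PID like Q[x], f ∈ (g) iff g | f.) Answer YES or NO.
NO

In Q[x] the ideal (g) consists of all multiples of g, so f ∈ (g) iff g | f, i.e. iff the remainder of f on division by g is 0. Divide f by g (g is monic, so eliminate the leading term of the running remainder at each step):
  leading term x^3: subtract (x)·g(x) = x^3 + 2·x^2 - 3·x, leaving 3·x^2 + 5·x - 10
  leading term 3·x^2: subtract (3)·g(x) = 3·x^2 + 6·x - 9, leaving -x - 1
The remainder r(x) = -x - 1 ≠ 0 (and deg r < deg g), so g ∤ f, i.e. f ∉ (g).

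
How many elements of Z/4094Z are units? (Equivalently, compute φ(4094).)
Z/4094Z has φ(4094) = 1936 units

An element a ∈ Z/4094Z is a unit iff gcd(a, 4094) = 1, so the number of units is φ(4094). φ is multiplicative, with φ(p^e) = p^e − p^(e−1). Factorise 4094 = 2 · 23 · 89. Then
  φ(4094) = (2 − 1) · (23 − 1) · (89 − 1) = 1 · 22 · 88 = 1936.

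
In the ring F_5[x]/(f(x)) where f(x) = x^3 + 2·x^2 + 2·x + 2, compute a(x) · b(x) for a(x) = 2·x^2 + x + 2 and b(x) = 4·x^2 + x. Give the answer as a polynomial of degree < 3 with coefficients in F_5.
Multiply as integer polynomials: a · b = 8·x^4 + 6·x^3 + 9·x^2 + 2·x. Reducing coefficients mod 5: a · b ≡ 3·x^4 + x^3 + 4·x^2 + 2·x. Now divide by f(x) = x^3 + 2·x^2 + 2·x + 2 in F_5[x], eliminating the leading term at each step:
  leading term 3·x^4: subtract (3·x)·f(x) = 3·x^4 + x^3 + x^2 + x, leaving 3·x^2 + x (coefficients mod 5)
The degree is now < 3, so this is the remainder. Hence a · b ≡ 3·x^2 + x in F_5[x]/(f).

Final answer: a · b ≡ 3·x^2 + x (mod f(x))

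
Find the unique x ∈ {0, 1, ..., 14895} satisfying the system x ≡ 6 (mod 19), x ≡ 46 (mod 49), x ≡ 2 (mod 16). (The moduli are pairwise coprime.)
x ≡ 4946 (mod 14896); the representative in [0, 14896) is 4946

The moduli 19, 49, 16 are pairwise coprime, so by the CRT there is a unique solution mod 19·49·16 = 14896.
Solve by successive substitution. Start with x ≡ 6 (mod 19).
  Combine with x ≡ 46 (mod 49): write x = 6 + 19·t and require 6 + 19·t ≡ 46 (mod 49), i.e. 19·t ≡ 46 − 6 ≡ 40 (mod 49). Since 19^(−1) ≡ 31 (mod 49), t ≡ 31·40 ≡ 15 (mod 49). So x ≡ 6 + 19·15 = 291 (mod 931).
  Combine with x ≡ 2 (mod 16): write x = 291 + 931·t and require 291 + 931·t ≡ 2 (mod 16), i.e. 931·t ≡ 2 − 291 ≡ 15 (mod 16). Since 931^(−1) ≡ 11 (mod 16) (931 ≡ 3 (mod 16)), t ≡ 11·15 ≡ 5 (mod 16). So x ≡ 291 + 931·5 = 4946 (mod 14896).
Unique solution in [0, 14896): x = 4946.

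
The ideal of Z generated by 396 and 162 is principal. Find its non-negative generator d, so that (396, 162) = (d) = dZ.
(396, 162) = (18); d = 18

In the PID Z, (a, b) is generated by gcd(a, b). Compute gcd(396, 162) with the extended Euclidean algorithm, tracking rows (r, s, t) with s·396 + t·162 = r:
  row A: (396, 1, 0)   [1·396 + 0·162 = 396]
  row B: (162, 0, 1)   [0·396 + 1·162 = 162]
  396 = 2·162 + 72   → row C = row A − 2·row B = (72, 1, −2)   [check: 1·396 − 2·162 = 72]
  162 = 2·72 + 18   → row D = row B − 2·row C = (18, −2, 5)   [check: −2·396 + 5·162 = 18]
  72 = 4·18 + 0   → remainder 0, stop. gcd = 18 (last nonzero row D).
So gcd(396, 162) = 18, with Bézout identity −2·396 + 5·162 = 18. Containment (⊇): the Bézout identity exhibits 18 as an element of (396, 162), giving (18) ⊆ (396, 162). Containment (⊆): since 18 | 396 and 18 | 162 (396 = 18·22, 162 = 18·9), every Z-linear combination of 396 and 162 is divisible by 18, so (396, 162) ⊆ (18). Therefore (396, 162) = (18), d = 18.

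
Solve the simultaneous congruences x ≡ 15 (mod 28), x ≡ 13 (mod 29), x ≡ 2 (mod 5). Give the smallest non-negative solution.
The moduli 28, 29, 5 are pairwise coprime, so by the CRT there is a unique solution mod 28·29·5 = 4060.
Solve by successive substitution. Start with x ≡ 15 (mod 28).
  Combine with x ≡ 13 (mod 29): write x = 15 + 28·t and require 15 + 28·t ≡ 13 (mod 29), i.e. 28·t ≡ 13 − 15 ≡ 27 (mod 29). Since 28^(−1) ≡ 28 (mod 29), t ≡ 28·27 ≡ 2 (mod 29). So x ≡ 15 + 28·2 = 71 (mod 812).
  Combine with x ≡ 2 (mod 5): write x = 71 + 812·t and require 71 + 812·t ≡ 2 (mod 5), i.e. 812·t ≡ 2 − 71 ≡ 1 (mod 5). Since 812^(−1) ≡ 3 (mod 5) (812 ≡ 2 (mod 5)), t ≡ 3·1 ≡ 3 (mod 5). So x ≡ 71 + 812·3 = 2507 (mod 4060).
Unique solution in [0, 4060): x = 2507.

Final answer: x ≡ 2507 (mod 4060); the representative in [0, 4060) is 2507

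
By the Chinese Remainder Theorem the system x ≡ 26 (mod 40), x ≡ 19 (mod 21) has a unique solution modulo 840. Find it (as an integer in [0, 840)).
x ≡ 586 (mod 840); the representative in [0, 840) is 586

The moduli 40, 21 are pairwise coprime, so by the CRT there is a unique solution mod 40·21 = 840.
Solve by successive substitution. Start with x ≡ 26 (mod 40).
  Combine with x ≡ 19 (mod 21): write x = 26 + 40·t and require 26 + 40·t ≡ 19 (mod 21), i.e. 40·t ≡ 19 − 26 ≡ 14 (mod 21). Since 40^(−1) ≡ 10 (mod 21) (40 ≡ 19 (mod 21)), t ≡ 10·14 ≡ 14 (mod 21). So x ≡ 26 + 40·14 = 586 (mod 840).
Unique solution in [0, 840): x = 586.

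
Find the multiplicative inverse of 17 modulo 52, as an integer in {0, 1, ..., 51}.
Apply the extended Euclidean algorithm to (52, 17), tracking rows (r, s, t) with s·52 + t·17 = r. Each division r_prev = q·r_cur + r_new produces the new row as (previous row) − q·(current row):
  row A: (52, 1, 0)   [1·52 + 0·17 = 52]
  row B: (17, 0, 1)   [0·52 + 1·17 = 17]
  52 = 3·17 + 1   → row C = row A − 3·row B = (1, 1, −3)   [check: 1·52 − 3·17 = 1]
  17 = 17·1 + 0   → remainder 0, stop. gcd = 1 (last nonzero row C).
The gcd is 1, so 17 is invertible mod 52. The last nonzero row gives 1·52 − 3·17 = 1, so t = −3. So 17^(−1) ≡ −3 ≡ 49 (mod 52). Verify: 17 · 49 = 833 ≡ 1 (mod 52). ✓

Final answer: 17^(−1) ≡ 49 (mod 52)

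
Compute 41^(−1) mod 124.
41^(−1) ≡ 121 (mod 124)

Apply the extended Euclidean algorithm to (124, 41), tracking rows (r, s, t) with s·124 + t·41 = r. Each division r_prev = q·r_cur + r_new produces the new row as (previous row) − q·(current row):
  row A: (124, 1, 0)   [1·124 + 0·41 = 124]
  row B: (41, 0, 1)   [0·124 + 1·41 = 41]
  124 = 3·41 + 1   → row C = row A − 3·row B = (1, 1, −3)   [check: 1·124 − 3·41 = 1]
  41 = 41·1 + 0   → remainder 0, stop. gcd = 1 (last nonzero row C).
The gcd is 1, so 41 is invertible mod 124. The last nonzero row gives 1·124 − 3·41 = 1, so t = −3. So 41^(−1) ≡ −3 ≡ 121 (mod 124). Verify: 41 · 121 = 4961 ≡ 1 (mod 124). ✓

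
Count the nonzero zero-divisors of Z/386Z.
Z/386Z has 193 nonzero zero-divisors

In Z/386Z each nonzero element is either a unit (gcd with 386 is 1) or a zero-divisor (gcd > 1). The number of units is φ(386): factorise 386 = 2 · 193, so φ(386) = (2 − 1) · (193 − 1) = 1 · 192 = 192. The nonzero elements number 386 − 1 = 385. Hence the nonzero zero-divisors number 385 − 192 = 193.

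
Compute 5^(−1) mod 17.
Apply the extended Euclidean algorithm to (17, 5), tracking rows (r, s, t) with s·17 + t·5 = r. Each division r_prev = q·r_cur + r_new produces the new row as (previous row) − q·(current row):
  row A: (17, 1, 0)   [1·17 + 0·5 = 17]
  row B: (5, 0, 1)   [0·17 + 1·5 = 5]
  17 = 3·5 + 2   → row C = row A − 3·row B = (2, 1, −3)   [check: 1·17 − 3·5 = 2]
  5 = 2·2 + 1   → row D = row B − 2·row C = (1, −2, 7)   [check: −2·17 + 7·5 = 1]
  2 = 2·1 + 0   → remainder 0, stop. gcd = 1 (last nonzero row D).
The gcd is 1, so 5 is invertible mod 17. The last nonzero row gives −2·17 + 7·5 = 1, so t = 7. So 5^(−1) ≡ 7 (mod 17). Verify: 5 · 7 = 35 ≡ 1 (mod 17). ✓

Final answer: 5^(−1) ≡ 7 (mod 17)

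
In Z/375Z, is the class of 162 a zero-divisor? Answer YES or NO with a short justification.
YES

gcd(162, 375) = 3 > 1, so 162 is not a unit in Z/375Z. In Z/nZ every nonzero non-unit is a zero-divisor: explicitly, take b = 375/gcd = 125 ≠ 0 (mod 375); then 162·125 = 20250 = 54·375, i.e. 162·125 ≡ 0 (mod 375). So 162 is a zero-divisor.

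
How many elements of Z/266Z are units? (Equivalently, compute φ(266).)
Z/266Z has φ(266) = 108 units

An element a ∈ Z/266Z is a unit iff gcd(a, 266) = 1, so the number of units is φ(266). φ is multiplicative, with φ(p^e) = p^e − p^(e−1). Factorise 266 = 2 · 7 · 19. Then
  φ(266) = (2 − 1) · (7 − 1) · (19 − 1) = 1 · 6 · 18 = 108.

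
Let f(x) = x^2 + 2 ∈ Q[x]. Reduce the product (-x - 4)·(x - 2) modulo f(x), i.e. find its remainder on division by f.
a · b ≡ 10 - 2·x (mod f(x))

First multiply in Q[x] without reducing: a · b = -x^2 - 2·x + 8. Now divide by f(x) = x^2 + 2, eliminating the leading term at each step:
  leading term -x^2: subtract (-1)·f(x) = -x^2 - 2, leaving 10 - 2·x
The degree is now < 2, so this is the remainder. Hence a · b ≡ 10 - 2·x in Q[x]/(f).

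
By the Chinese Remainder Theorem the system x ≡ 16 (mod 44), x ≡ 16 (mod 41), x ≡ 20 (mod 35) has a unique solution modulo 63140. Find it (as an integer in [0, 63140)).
The moduli 44, 41, 35 are pairwise coprime, so by the CRT there is a unique solution mod 44·41·35 = 63140.
Solve by successive substitution. Start with x ≡ 16 (mod 44).
  Combine with x ≡ 16 (mod 41): write x = 16 + 44·t and require 16 + 44·t ≡ 16 (mod 41), i.e. 44·t ≡ 16 − 16 ≡ 0 (mod 41). Since 44^(−1) ≡ 14 (mod 41) (44 ≡ 3 (mod 41)), t ≡ 14·0 ≡ 0 (mod 41). So x ≡ 16 + 44·0 = 16 (mod 1804).
  Combine with x ≡ 20 (mod 35): write x = 16 + 1804·t and require 16 + 1804·t ≡ 20 (mod 35), i.e. 1804·t ≡ 20 − 16 ≡ 4 (mod 35). Since 1804^(−1) ≡ 24 (mod 35) (1804 ≡ 19 (mod 35)), t ≡ 24·4 ≡ 26 (mod 35). So x ≡ 16 + 1804·26 = 46920 (mod 63140).
Unique solution in [0, 63140): x = 46920.

Final answer: x ≡ 46920 (mod 63140); the representative in [0, 63140) is 46920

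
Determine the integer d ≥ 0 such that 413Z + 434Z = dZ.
(413, 434) = (7); d = 7

In the PID Z, (a, b) is generated by gcd(a, b). Compute gcd(434, 413) with the extended Euclidean algorithm, tracking rows (r, s, t) with s·434 + t·413 = r:
  row A: (434, 1, 0)   [1·434 + 0·413 = 434]
  row B: (413, 0, 1)   [0·434 + 1·413 = 413]
  434 = 1·413 + 21   → row C = row A − 1·row B = (21, 1, −1)   [check: 1·434 − 1·413 = 21]
  413 = 19·21 + 14   → row D = row B − 19·row C = (14, −19, 20)   [check: −19·434 + 20·413 = 14]
  21 = 1·14 + 7   → row E = row C − 1·row D = (7, 20, −21)   [check: 20·434 − 21·413 = 7]
  14 = 2·7 + 0   → remainder 0, stop. gcd = 7 (last nonzero row E).
So gcd(413, 434) = 7, with Bézout identity 20·434 − 21·413 = 7. Containment (⊇): the Bézout identity exhibits 7 as an element of (413, 434), giving (7) ⊆ (413, 434). Containment (⊆): since 7 | 413 and 7 | 434 (413 = 7·59, 434 = 7·62), every Z-linear combination of 413 and 434 is divisible by 7, so (413, 434) ⊆ (7). Therefore (413, 434) = (7), d = 7.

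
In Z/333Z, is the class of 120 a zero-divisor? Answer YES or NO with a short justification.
gcd(120, 333) = 3 > 1, so 120 is not a unit in Z/333Z. In Z/nZ every nonzero non-unit is a zero-divisor: explicitly, take b = 333/gcd = 111 ≠ 0 (mod 333); then 120·111 = 13320 = 40·333, i.e. 120·111 ≡ 0 (mod 333). So 120 is a zero-divisor.

Final answer: YES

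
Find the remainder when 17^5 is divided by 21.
Use repeated squaring. Binary(5) = 101. Walk through the bits of the exponent 5 left-to-right: at each bit after the leading one, square the running value, then multiply by 17 if the bit is 1 (always reducing mod 21):
  bit 1 = 1 (leading): start with 17.
  bit 2 = 0: square 17^2 = 289 ≡ 16 (mod 21).
  bit 3 = 1: square 16^2 = 256 ≡ 4; bit is 1, so multiply 4·17 = 68 ≡ 5 (mod 21).
Final value: 17^5 ≡ 5 (mod 21).

Final answer: 5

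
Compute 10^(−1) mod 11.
Apply the extended Euclidean algorithm to (11, 10), tracking rows (r, s, t) with s·11 + t·10 = r. Each division r_prev = q·r_cur + r_new produces the new row as (previous row) − q·(current row):
  row A: (11, 1, 0)   [1·11 + 0·10 = 11]
  row B: (10, 0, 1)   [0·11 + 1·10 = 10]
  11 = 1·10 + 1   → row C = row A − 1·row B = (1, 1, −1)   [check: 1·11 − 1·10 = 1]
  10 = 10·1 + 0   → remainder 0, stop. gcd = 1 (last nonzero row C).
The gcd is 1, so 10 is invertible mod 11. The last nonzero row gives 1·11 − 1·10 = 1, so t = −1. So 10^(−1) ≡ −1 ≡ 10 (mod 11). Verify: 10 · 10 = 100 ≡ 1 (mod 11). ✓

Final answer: 10^(−1) ≡ 10 (mod 11)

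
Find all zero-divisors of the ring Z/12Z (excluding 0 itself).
An element a ∈ Z/12Z (with a ≠ 0) is a zero-divisor iff gcd(a, 12) > 1 (because a is a unit precisely when gcd(a, n) = 1, and in Z/nZ every nonzero, non-unit element is a zero-divisor). Scan a = 1, ..., 11 and keep those with gcd(a, 12) > 1:
  gcd(2, 12) = 2, gcd(3, 12) = 3, gcd(4, 12) = 4, gcd(6, 12) = 6, gcd(8, 12) = 4, gcd(9, 12) = 3, gcd(10, 12) = 2.
All other a ∈ {1, ..., 11} have gcd(a, 12) = 1 and are units. So the nonzero zero-divisors are exactly the 7 values of a appearing in this scan.

Final answer: nonzero zero-divisors of Z/12Z = {2, 3, 4, 6, 8, 9, 10}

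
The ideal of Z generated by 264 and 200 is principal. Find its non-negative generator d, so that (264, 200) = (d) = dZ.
(264, 200) = (8); d = 8

In the PID Z, (a, b) is generated by gcd(a, b). Compute gcd(264, 200) with the extended Euclidean algorithm, tracking rows (r, s, t) with s·264 + t·200 = r:
  row A: (264, 1, 0)   [1·264 + 0·200 = 264]
  row B: (200, 0, 1)   [0·264 + 1·200 = 200]
  264 = 1·200 + 64   → row C = row A − 1·row B = (64, 1, −1)   [check: 1·264 − 1·200 = 64]
  200 = 3·64 + 8   → row D = row B − 3·row C = (8, −3, 4)   [check: −3·264 + 4·200 = 8]
  64 = 8·8 + 0   → remainder 0, stop. gcd = 8 (last nonzero row D).
So gcd(264, 200) = 8, with Bézout identity −3·264 + 4·200 = 8. Containment (⊇): the Bézout identity exhibits 8 as an element of (264, 200), giving (8) ⊆ (264, 200). Containment (⊆): since 8 | 264 and 8 | 200 (264 = 8·33, 200 = 8·25), every Z-linear combination of 264 and 200 is divisible by 8, so (264, 200) ⊆ (8). Therefore (264, 200) = (8), d = 8.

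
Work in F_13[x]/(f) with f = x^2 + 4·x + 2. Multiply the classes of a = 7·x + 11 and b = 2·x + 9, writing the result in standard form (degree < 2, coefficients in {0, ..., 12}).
a · b ≡ 3·x + 6 (mod f(x))

Multiply as integer polynomials: a · b = 14·x^2 + 85·x + 99. Reducing coefficients mod 13: a · b ≡ x^2 + 7·x + 8. Now divide by f(x) = x^2 + 4·x + 2 in F_13[x], eliminating the leading term at each step:
  leading term x^2: subtract (1)·f(x) = x^2 + 4·x + 2, leaving 3·x + 6 (coefficients mod 13)
The degree is now < 2, so this is the remainder. Hence a · b ≡ 3·x + 6 in F_13[x]/(f).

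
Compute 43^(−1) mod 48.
43^(−1) ≡ 19 (mod 48)

Apply the extended Euclidean algorithm to (48, 43), tracking rows (r, s, t) with s·48 + t·43 = r. Each division r_prev = q·r_cur + r_new produces the new row as (previous row) − q·(current row):
  row A: (48, 1, 0)   [1·48 + 0·43 = 48]
  row B: (43, 0, 1)   [0·48 + 1·43 = 43]
  48 = 1·43 + 5   → row C = row A − 1·row B = (5, 1, −1)   [check: 1·48 − 1·43 = 5]
  43 = 8·5 + 3   → row D = row B − 8·row C = (3, −8, 9)   [check: −8·48 + 9·43 = 3]
  5 = 1·3 + 2   → row E = row C − 1·row D = (2, 9, −10)   [check: 9·48 − 10·43 = 2]
  3 = 1·2 + 1   → row F = row D − 1·row E = (1, −17, 19)   [check: −17·48 + 19·43 = 1]
  2 = 2·1 + 0   → remainder 0, stop. gcd = 1 (last nonzero row F).
The gcd is 1, so 43 is invertible mod 48. The last nonzero row gives −17·48 + 19·43 = 1, so t = 19. So 43^(−1) ≡ 19 (mod 48). Verify: 43 · 19 = 817 ≡ 1 (mod 48). ✓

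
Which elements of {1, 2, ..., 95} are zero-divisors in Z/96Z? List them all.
nonzero zero-divisors of Z/96Z = {2, 3, 4, 6, 8, 9, 10, 12, 14, 15, 16, 18, 20, 21, 22, 24, 26, 27, 28, 30, 32, 33, 34, 36, 38, 39, 40, 42, 44, 45, 46, 48, 50, 51, 52, 54, 56, 57, 58, 60, 62, 63, 64, 66, 68, 69, 70, 72, 74, 75, 76, 78, 80, 81, 82, 84, 86, 87, 88, 90, 92, 93, 94}

An element a ∈ Z/96Z (with a ≠ 0) is a zero-divisor iff gcd(a, 96) > 1 (because a is a unit precisely when gcd(a, n) = 1, and in Z/nZ every nonzero, non-unit element is a zero-divisor). Scan a = 1, ..., 95 and keep those with gcd(a, 96) > 1:
  gcd(2, 96) = 2, gcd(3, 96) = 3, gcd(4, 96) = 4, gcd(6, 96) = 6, gcd(8, 96) = 8, gcd(9, 96) = 3, gcd(10, 96) = 2, gcd(12, 96) = 12, gcd(14, 96) = 2, gcd(15, 96) = 3, gcd(16, 96) = 16, gcd(18, 96) = 6, gcd(20, 96) = 4, gcd(21, 96) = 3, gcd(22, 96) = 2, gcd(24, 96) = 24, gcd(26, 96) = 2, gcd(27, 96) = 3, gcd(28, 96) = 4, gcd(30, 96) = 6, gcd(32, 96) = 32, gcd(33, 96) = 3, gcd(34, 96) = 2, gcd(36, 96) = 12, gcd(38, 96) = 2, gcd(39, 96) = 3, gcd(40, 96) = 8, gcd(42, 96) = 6, gcd(44, 96) = 4, gcd(45, 96) = 3, gcd(46, 96) = 2, gcd(48, 96) = 48, gcd(50, 96) = 2, gcd(51, 96) = 3, gcd(52, 96) = 4, gcd(54, 96) = 6, gcd(56, 96) = 8, gcd(57, 96) = 3, gcd(58, 96) = 2, gcd(60, 96) = 12, gcd(62, 96) = 2, gcd(63, 96) = 3, gcd(64, 96) = 32, gcd(66, 96) = 6, gcd(68, 96) = 4, gcd(69, 96) = 3, gcd(70, 96) = 2, gcd(72, 96) = 24, gcd(74, 96) = 2, gcd(75, 96) = 3, gcd(76, 96) = 4, gcd(78, 96) = 6, gcd(80, 96) = 16, gcd(81, 96) = 3, gcd(82, 96) = 2, gcd(84, 96) = 12, gcd(86, 96) = 2, gcd(87, 96) = 3, gcd(88, 96) = 8, gcd(90, 96) = 6, gcd(92, 96) = 4, gcd(93, 96) = 3, gcd(94, 96) = 2.
All other a ∈ {1, ..., 95} have gcd(a, 96) = 1 and are units. So the nonzero zero-divisors are exactly the 63 values of a appearing in this scan.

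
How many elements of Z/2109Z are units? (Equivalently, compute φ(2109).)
Z/2109Z has φ(2109) = 1296 units

An element a ∈ Z/2109Z is a unit iff gcd(a, 2109) = 1, so the number of units is φ(2109). φ is multiplicative, with φ(p^e) = p^e − p^(e−1). Factorise 2109 = 3 · 19 · 37. Then
  φ(2109) = (3 − 1) · (19 − 1) · (37 − 1) = 2 · 18 · 36 = 1296.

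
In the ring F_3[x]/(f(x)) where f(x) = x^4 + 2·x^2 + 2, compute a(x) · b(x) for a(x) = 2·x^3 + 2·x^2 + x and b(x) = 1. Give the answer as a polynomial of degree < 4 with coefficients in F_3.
Multiply as integer polynomials: a · b = 2·x^3 + 2·x^2 + x. Reducing coefficients mod 3: a · b ≡ 2·x^3 + 2·x^2 + x. This already has degree < 4, so no reduction by f is needed. Hence a · b ≡ 2·x^3 + 2·x^2 + x in F_3[x]/(f).

Final answer: a · b ≡ 2·x^3 + 2·x^2 + x (mod f(x))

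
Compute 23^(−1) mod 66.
23^(−1) ≡ 23 (mod 66)

Apply the extended Euclidean algorithm to (66, 23), tracking rows (r, s, t) with s·66 + t·23 = r. Each division r_prev = q·r_cur + r_new produces the new row as (previous row) − q·(current row):
  row A: (66, 1, 0)   [1·66 + 0·23 = 66]
  row B: (23, 0, 1)   [0·66 + 1·23 = 23]
  66 = 2·23 + 20   → row C = row A − 2·row B = (20, 1, −2)   [check: 1·66 − 2·23 = 20]
  23 = 1·20 + 3   → row D = row B − 1·row C = (3, −1, 3)   [check: −1·66 + 3·23 = 3]
  20 = 6·3 + 2   → row E = row C − 6·row D = (2, 7, −20)   [check: 7·66 − 20·23 = 2]
  3 = 1·2 + 1   → row F = row D − 1·row E = (1, −8, 23)   [check: −8·66 + 23·23 = 1]
  2 = 2·1 + 0   → remainder 0, stop. gcd = 1 (last nonzero row F).
The gcd is 1, so 23 is invertible mod 66. The last nonzero row gives −8·66 + 23·23 = 1, so t = 23. So 23^(−1) ≡ 23 (mod 66). Verify: 23 · 23 = 529 ≡ 1 (mod 66). ✓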